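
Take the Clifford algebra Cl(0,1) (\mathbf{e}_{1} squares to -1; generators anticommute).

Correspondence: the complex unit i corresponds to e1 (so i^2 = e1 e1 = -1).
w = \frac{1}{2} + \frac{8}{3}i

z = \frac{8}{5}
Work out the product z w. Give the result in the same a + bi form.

In blades: z = \frac{8}{5}, w = \frac{1}{2} + \frac{8}{3} e_{1}.
Distribute z over w term by term (generator squares from the signature, products reordered to ascending indices): (\frac{8}{5})*w = \frac{4}{5} + \frac{64}{15} e_{1}.
Sum: \frac{4}{5} + \frac{64}{15} e_{1}; translating back through the correspondence:
Answer: \frac{4}{5} + \frac{64}{15}i


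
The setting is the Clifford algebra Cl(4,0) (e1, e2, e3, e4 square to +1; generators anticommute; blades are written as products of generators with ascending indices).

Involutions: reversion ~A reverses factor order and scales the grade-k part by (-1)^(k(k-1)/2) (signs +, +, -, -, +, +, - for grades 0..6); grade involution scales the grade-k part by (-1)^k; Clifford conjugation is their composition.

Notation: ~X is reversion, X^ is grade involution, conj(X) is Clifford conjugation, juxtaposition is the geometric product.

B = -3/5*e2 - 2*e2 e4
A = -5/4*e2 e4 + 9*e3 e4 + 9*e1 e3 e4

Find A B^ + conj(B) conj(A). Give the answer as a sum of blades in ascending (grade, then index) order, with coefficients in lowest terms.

first term: -5/2 + 3/4*e4 - 18*e2 e3 - 18*e1 e2 e3 + 27/5*e2 e3 e4 + 27/5*e1 e2 e3 e4
second term: -5/2 + 3/4*e4 + 18*e2 e3 - 18*e1 e2 e3 - 27/5*e2 e3 e4 - 27/5*e1 e2 e3 e4
Answer: -5 + 3/2*e4 - 36*e1 e2 e3


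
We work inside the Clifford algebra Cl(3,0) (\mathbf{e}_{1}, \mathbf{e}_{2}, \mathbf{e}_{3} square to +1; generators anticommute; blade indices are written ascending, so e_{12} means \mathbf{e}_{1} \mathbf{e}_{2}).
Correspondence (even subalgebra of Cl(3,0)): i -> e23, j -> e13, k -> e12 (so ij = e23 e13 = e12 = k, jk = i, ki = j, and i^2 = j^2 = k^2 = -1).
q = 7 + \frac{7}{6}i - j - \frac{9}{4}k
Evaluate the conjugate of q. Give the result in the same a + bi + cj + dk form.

In blades: q = 7 - \frac{9}{4} e_{12} - e_{13} + \frac{7}{6} e_{23}.
Quaternion conjugation is reversion on the even subalgebra: the scalar is fixed and every grade-2 blade flips sign, giving 7 + \frac{9}{4} e_{12} + e_{13} - \frac{7}{6} e_{23}; translating back:
Answer: 7 - \frac{7}{6}i + j + \frac{9}{4}k


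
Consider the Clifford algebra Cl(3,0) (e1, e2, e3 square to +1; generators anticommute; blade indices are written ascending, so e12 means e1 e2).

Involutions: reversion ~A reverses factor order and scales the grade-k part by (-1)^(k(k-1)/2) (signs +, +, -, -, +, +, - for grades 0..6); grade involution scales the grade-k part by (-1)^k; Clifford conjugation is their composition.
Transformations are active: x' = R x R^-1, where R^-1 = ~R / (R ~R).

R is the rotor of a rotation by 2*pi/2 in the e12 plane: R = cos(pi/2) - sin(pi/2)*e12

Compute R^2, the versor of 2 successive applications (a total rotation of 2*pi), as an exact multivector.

Half-angle bookkeeping: 2 applications in e12 add up to rotor phase 2*pi/2 = pi, so R^2 = cos(pi) - sin(pi)*e12.
cos(pi) = -1 and sin(pi) = 0, so R^2 = -1. The total rotation 2*pi is 1 full turn, so every vector returns to itself, yet the rotor is -1, on the OTHER sheet of the double cover (an odd number of 2*pi turns).
Answer: -1


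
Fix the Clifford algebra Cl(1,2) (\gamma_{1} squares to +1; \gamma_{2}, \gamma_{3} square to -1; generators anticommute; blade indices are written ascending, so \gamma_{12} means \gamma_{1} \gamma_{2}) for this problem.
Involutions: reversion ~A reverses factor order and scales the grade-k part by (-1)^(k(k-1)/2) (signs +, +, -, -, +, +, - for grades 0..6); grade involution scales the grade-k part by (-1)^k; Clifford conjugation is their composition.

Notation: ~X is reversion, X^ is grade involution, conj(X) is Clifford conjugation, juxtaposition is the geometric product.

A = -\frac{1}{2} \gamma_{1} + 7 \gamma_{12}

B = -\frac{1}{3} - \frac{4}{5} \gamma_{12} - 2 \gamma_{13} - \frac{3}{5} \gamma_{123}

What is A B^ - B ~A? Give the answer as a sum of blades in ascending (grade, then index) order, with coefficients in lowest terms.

first term: -\frac{28}{5} + \frac{1}{6} \gamma_{1} + \frac{2}{5} \gamma_{2} + \frac{26}{5} \gamma_{3} - \frac{7}{3} \gamma_{12} + \frac{137}{10} \gamma_{23}
second term: \frac{28}{5} + \frac{1}{6} \gamma_{1} - \frac{2}{5} \gamma_{2} + \frac{16}{5} \gamma_{3} + \frac{7}{3} \gamma_{12} + \frac{143}{10} \gamma_{23}
Answer: -\frac{56}{5} + \frac{4}{5} \gamma_{2} + 2 \gamma_{3} - \frac{14}{3} \gamma_{12} - \frac{3}{5} \gamma_{23}


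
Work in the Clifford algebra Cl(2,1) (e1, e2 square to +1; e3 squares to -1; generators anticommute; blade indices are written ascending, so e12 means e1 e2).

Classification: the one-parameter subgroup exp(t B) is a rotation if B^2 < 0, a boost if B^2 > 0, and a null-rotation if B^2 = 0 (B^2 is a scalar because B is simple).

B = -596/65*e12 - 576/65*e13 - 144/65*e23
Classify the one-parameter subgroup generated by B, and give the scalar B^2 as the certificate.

B^2 term by term: the squares give (-596/65)^2*(e12)^2 + (-576/65)^2*(e13)^2 + (-144/65)^2*(e23)^2 = 355216/4225*(-1) + 331776/4225*(+1) + 20736/4225*(+1) = -16/25 (each basis 2-blade squares to minus the product of its generators' squares); cross terms between blades sharing an index anticommute and cancel. So B^2 = -16/25.
Answer: rotation, certificate B^2 = -16/25. The class reads off the invariant scalar -16/25 directly.


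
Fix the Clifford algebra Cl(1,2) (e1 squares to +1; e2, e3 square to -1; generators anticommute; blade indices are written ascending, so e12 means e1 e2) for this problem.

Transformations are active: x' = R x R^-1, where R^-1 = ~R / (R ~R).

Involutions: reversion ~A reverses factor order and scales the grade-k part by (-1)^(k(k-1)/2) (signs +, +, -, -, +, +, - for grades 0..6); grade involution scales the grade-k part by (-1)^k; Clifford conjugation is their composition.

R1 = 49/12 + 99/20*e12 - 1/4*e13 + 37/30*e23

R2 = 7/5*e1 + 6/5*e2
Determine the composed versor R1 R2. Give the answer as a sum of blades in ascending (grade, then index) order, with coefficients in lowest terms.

Distribute over the terms of R2 (each basis-blade product reordered to ascending indices, repeated generators contracted through their squares):
R1 (7/5*e1) = 343/60*e1 - 693/100*e2 + 7/20*e3 + 259/150*e123
R1 (6/5*e2) = -297/50*e1 + 49/10*e2 + 37/25*e3 + 3/10*e123
Summing the partial products and collecting blades:
Answer: -67/300*e1 - 203/100*e2 + 183/100*e3 + 152/75*e123


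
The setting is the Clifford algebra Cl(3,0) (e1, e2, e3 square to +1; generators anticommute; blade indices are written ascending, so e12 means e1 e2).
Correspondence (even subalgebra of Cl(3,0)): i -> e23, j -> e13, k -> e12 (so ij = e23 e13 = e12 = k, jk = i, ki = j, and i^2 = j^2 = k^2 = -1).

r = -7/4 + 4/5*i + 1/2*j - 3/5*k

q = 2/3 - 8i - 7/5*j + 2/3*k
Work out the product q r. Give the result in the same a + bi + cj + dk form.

In blades: q = 2/3 + 2/3*e12 - 7/5*e13 - 8*e23, r = -7/4 - 3/5*e12 + 1/2*e13 + 4/5*e23.
Distribute q over r term by term (generator squares from the signature, products reordered to ascending indices): (2/3)*r = -7/6 - 2/5*e12 + 1/3*e13 + 8/15*e23; (2/3*e12)*r = 2/5 - 7/6*e12 + 8/15*e13 - 1/3*e23; (-7/5*e13)*r = 7/10 + 28/25*e12 + 49/20*e13 + 21/25*e23; (-8*e23)*r = 32/5 - 4*e12 - 24/5*e13 + 14*e23.
Sum: 19/3 - 667/150*e12 - 89/60*e13 + 376/25*e23; translating back through the correspondence:
Answer: 19/3 + 376/25*i - 89/60*j - 667/150*k


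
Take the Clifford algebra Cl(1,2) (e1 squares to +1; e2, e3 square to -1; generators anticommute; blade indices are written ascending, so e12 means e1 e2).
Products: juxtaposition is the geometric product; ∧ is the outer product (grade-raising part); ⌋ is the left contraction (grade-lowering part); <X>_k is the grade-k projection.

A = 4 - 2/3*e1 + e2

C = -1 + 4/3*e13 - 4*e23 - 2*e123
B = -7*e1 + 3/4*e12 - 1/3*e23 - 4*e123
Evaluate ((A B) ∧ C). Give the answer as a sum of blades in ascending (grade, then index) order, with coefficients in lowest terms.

step 1: 14/3 - 109/4*e1 - 1/2*e2 + 1/3*e3 + 10*e12 - 4*e13 + 4/3*e23 - 142/9*e123
step 2: -14/3 + 109/4*e1 + 1/2*e2 - 1/3*e3 - 10*e12 + 92/9*e13 - 20*e23 + 1045/9*e123
Answer: -14/3 + 109/4*e1 + 1/2*e2 - 1/3*e3 - 10*e12 + 92/9*e13 - 20*e23 + 1045/9*e123


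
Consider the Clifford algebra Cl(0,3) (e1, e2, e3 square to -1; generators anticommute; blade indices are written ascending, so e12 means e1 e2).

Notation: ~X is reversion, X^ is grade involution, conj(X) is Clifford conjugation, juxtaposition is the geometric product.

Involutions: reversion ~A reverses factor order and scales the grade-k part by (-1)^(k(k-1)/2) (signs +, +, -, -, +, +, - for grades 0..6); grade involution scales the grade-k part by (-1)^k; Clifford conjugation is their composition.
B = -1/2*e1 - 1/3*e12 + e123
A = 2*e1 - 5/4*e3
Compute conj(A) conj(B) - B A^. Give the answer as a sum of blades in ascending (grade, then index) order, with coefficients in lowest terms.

first term: 1 + 2/3*e2 - 5/4*e12 - 5/8*e13 + 2*e23 + 5/12*e123
second term: -1 + 2/3*e2 - 5/4*e12 - 5/8*e13 + 2*e23 - 5/12*e123
Answer: 2 + 5/6*e123


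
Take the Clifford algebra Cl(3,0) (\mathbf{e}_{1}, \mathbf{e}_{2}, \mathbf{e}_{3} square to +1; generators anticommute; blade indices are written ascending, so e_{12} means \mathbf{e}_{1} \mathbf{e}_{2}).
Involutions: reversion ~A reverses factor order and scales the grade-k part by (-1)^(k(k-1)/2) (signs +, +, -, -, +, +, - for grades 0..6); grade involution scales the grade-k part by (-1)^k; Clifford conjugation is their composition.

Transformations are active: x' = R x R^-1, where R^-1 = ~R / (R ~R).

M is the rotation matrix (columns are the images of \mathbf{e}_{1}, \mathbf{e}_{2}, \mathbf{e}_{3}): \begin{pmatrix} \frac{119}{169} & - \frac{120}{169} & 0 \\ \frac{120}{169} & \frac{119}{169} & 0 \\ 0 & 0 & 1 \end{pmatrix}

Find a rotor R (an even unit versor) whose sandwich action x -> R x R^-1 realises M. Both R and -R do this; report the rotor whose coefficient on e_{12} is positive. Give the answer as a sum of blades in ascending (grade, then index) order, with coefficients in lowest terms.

Method: write R = a + b12*e_{12} + b13*e_{13} + b23*e_{23} with a^2 + b12^2 + b13^2 + b23^2 = 1 (so R^-1 = ~R). Expanding the columns R e_j ~R gives tr M = 4a^2 - 1 and, from the antisymmetric part, M21 - M12 = -4a*b12, M13 - M31 = 4a*b13, M32 - M23 = -4a*b23.
Here tr M = \frac{407}{169}, so a^2 = (1 + tr M)/4 = \frac{144}{169} and a = ±\frac{12}{13}. Taking a = \frac{12}{13}: M21 - M12 = \frac{240}{169}, M13 - M31 = 0, M32 - M23 = 0, giving b12 = -\frac{5}{13}, b13 = 0, b23 = 0, i.e. R = \frac{12}{13} - \frac{5}{13} e_{12}.
Its e_{12} coefficient is negative, so report the other preimage -R.
Answer: -\frac{12}{13} + \frac{5}{13} e_{12}. Recall the cover is two-to-one: with M of trace \frac{407}{169}, both preimages act alike, and the stated e_{12} sign chooses the sheet.


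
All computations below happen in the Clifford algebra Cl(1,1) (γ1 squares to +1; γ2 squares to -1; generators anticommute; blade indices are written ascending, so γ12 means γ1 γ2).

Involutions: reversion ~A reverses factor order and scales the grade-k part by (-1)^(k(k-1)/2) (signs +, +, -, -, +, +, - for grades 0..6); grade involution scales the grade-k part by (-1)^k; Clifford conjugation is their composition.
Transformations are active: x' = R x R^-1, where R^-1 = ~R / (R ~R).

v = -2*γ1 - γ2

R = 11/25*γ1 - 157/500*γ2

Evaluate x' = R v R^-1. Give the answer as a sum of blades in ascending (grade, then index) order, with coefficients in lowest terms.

~R = 11/25*γ1 - 157/500*γ2, and R ~R = 23751/250000, so R^-1 = ~R / (23751/250000).
R v = -597/500 - 267/250*γ12
Answer: -71726/7917*γ1 + 70403/7917*γ2


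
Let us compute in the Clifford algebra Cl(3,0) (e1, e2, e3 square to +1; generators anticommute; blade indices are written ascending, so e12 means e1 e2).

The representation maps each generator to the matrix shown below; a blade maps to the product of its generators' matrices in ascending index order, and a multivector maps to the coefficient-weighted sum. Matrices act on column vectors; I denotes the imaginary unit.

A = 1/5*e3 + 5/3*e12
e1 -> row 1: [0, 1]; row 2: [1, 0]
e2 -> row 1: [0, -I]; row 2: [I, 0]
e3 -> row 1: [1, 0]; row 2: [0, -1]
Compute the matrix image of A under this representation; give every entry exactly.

Bivector images (products of the table entries): rho(e12) = rho(e1)rho(e2) = row 1: [I, 0]; row 2: [0, -I].
M = (1/5)*rho(e3) + (5/3)*rho(e12), summed entrywise:
Answer: row 1: [1/5 + 5*I/3, 0]; row 2: [0, -1/5 - 5*I/3]


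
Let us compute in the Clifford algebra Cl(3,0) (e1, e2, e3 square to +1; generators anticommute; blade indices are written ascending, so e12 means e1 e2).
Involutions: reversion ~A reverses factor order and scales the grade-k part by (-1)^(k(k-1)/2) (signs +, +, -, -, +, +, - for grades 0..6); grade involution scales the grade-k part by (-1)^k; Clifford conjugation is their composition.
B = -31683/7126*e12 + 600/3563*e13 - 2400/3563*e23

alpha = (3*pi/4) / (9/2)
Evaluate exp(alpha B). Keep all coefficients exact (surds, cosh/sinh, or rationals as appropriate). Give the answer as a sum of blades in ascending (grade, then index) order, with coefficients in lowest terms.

B^2 term by term: the squares give (-31683/7126)^2*(e12)^2 + (600/3563)^2*(e13)^2 + (-2400/3563)^2*(e23)^2 = 1003812489/50779876*(-1) + 360000/12694969*(-1) + 5760000/12694969*(-1) = -81/4 (each basis 2-blade squares to minus the product of its generators' squares); cross terms between blades sharing an index anticommute and cancel. So B^2 = -81/4.
B^2 = -81/4 — a negative square means the series sums to a rotation: l = 9/2, alpha*l = 3*pi/4, so exp(alpha B) = cos(3*pi/4) + (sin(3*pi/4)/(9/2))*B = -sqrt(2)/2 + (sqrt(2)/9)*B.
Answer: -sqrt(2)/2 - 10561*sqrt(2)/21378*e12 + 200*sqrt(2)/10689*e13 - 800*sqrt(2)/10689*e23


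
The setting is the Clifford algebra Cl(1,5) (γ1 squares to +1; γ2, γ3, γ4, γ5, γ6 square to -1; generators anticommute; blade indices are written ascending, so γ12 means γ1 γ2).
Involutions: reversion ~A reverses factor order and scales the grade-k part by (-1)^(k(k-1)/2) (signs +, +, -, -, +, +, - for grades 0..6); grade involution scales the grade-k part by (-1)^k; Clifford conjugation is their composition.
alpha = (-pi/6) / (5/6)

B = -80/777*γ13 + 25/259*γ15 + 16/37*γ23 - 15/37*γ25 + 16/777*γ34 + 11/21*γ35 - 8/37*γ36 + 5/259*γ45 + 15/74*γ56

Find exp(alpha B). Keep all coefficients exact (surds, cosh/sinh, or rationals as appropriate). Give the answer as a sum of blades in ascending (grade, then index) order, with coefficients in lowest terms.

B^2 term by term: the squares give (-80/777)^2*(γ13)^2 + (25/259)^2*(γ15)^2 + (16/37)^2*(γ23)^2 + (-15/37)^2*(γ25)^2 + (16/777)^2*(γ34)^2 + (11/21)^2*(γ35)^2 + (-8/37)^2*(γ36)^2 + (5/259)^2*(γ45)^2 + (15/74)^2*(γ56)^2 = 6400/603729*(+1) + 625/67081*(+1) + 256/1369*(-1) + 225/1369*(-1) + 256/603729*(-1) + 121/441*(-1) + 64/1369*(-1) + 25/67081*(-1) + 225/5476*(-1) = -25/36 (each basis 2-blade squares to minus the product of its generators' squares); cross terms between blades sharing an index anticommute and cancel; the commuting (index-disjoint) pairs give grade-4 terms 2*c*c'*(blade product), which cancel blade by blade — γ1235: -800/9583 + 800/9583 = 0; γ1345: -800/201243 + 800/201243 = 0; γ1356: -400/9583 + 400/9583 = 0; γ2345: 160/9583 - 160/9583 = 0; γ2356: 240/1369 - 240/1369 = 0; γ3456: 80/9583 - 80/9583 = 0 — confirming B is simple. So B^2 = -25/36.
B^2 = -25/36 — a negative square means the series sums to a rotation: l = 5/6, alpha*l = -pi/6, so exp(alpha B) = cos(-pi/6) + (sin(-pi/6)/(5/6))*B = sqrt(3)/2 + (-3/5)*B.
Answer: sqrt(3)/2 + 16/259*γ13 - 15/259*γ15 - 48/185*γ23 + 9/37*γ25 - 16/1295*γ34 - 11/35*γ35 + 24/185*γ36 - 3/259*γ45 - 9/74*γ56


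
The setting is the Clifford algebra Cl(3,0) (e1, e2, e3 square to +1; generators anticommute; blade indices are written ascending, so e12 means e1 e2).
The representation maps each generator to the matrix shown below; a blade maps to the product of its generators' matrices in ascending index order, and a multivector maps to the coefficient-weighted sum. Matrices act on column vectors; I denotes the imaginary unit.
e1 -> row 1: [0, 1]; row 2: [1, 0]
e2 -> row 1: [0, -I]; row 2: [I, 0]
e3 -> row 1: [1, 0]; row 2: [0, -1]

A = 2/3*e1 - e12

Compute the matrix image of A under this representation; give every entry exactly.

Bivector images (products of the table entries): rho(e12) = rho(e1)rho(e2) = row 1: [I, 0]; row 2: [0, -I].
M = (2/3)*rho(e1) + (-1)*rho(e12), summed entrywise:
Answer: row 1: [-I, 2/3]; row 2: [2/3, I]


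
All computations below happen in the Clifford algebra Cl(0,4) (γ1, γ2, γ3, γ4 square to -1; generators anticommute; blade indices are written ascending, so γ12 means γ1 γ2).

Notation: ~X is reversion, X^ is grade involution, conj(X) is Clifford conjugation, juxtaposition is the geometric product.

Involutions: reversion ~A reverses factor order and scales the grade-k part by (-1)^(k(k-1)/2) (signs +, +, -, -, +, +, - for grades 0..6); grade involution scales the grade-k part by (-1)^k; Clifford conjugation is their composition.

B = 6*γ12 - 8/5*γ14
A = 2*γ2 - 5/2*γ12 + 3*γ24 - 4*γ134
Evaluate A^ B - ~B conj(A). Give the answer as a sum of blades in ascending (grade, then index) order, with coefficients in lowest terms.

first term: 15 - 12*γ1 - 32/5*γ3 + 24/5*γ12 + 18*γ14 + 4*γ24 - 16/5*γ124 - 24*γ234
second term: 15 - 12*γ1 - 32/5*γ3 - 24/5*γ12 - 18*γ14 - 4*γ24 + 16/5*γ124 + 24*γ234
Answer: 48/5*γ12 + 36*γ14 + 8*γ24 - 32/5*γ124 - 48*γ234


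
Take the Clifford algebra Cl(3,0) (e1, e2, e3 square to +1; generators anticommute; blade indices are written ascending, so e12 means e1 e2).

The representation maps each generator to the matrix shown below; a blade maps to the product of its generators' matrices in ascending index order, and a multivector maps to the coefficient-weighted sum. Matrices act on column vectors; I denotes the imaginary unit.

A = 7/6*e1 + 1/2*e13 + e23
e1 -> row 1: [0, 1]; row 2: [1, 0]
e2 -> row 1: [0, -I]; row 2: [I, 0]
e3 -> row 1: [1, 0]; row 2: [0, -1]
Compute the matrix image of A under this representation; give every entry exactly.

Bivector images (products of the table entries): rho(e13) = rho(e1)rho(e3) = row 1: [0, -1]; row 2: [1, 0]; rho(e23) = rho(e2)rho(e3) = row 1: [0, I]; row 2: [I, 0].
M = (7/6)*rho(e1) + (1/2)*rho(e13) + (1)*rho(e23), summed entrywise:
Answer: row 1: [0, 2/3 + I]; row 2: [5/3 + I, 0]


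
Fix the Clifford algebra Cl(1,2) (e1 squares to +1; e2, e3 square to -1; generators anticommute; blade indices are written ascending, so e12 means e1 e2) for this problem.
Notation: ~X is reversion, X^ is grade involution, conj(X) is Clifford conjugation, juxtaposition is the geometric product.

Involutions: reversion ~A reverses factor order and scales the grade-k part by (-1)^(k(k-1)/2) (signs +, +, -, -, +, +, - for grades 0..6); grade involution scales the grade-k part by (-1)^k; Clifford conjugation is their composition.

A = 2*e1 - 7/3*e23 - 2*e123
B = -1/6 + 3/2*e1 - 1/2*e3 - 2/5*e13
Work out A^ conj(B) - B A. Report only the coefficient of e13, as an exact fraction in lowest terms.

first term: 3 + 1/3*e1 + 11/30*e2 - 4/5*e3 - 1/15*e12 - e13 - 47/18*e23 + 19/6*e123
second term: 3 - 1/3*e1 + 11/30*e2 + 4/5*e3 - 1/15*e12 + e13 - 47/18*e23 - 19/6*e123
Answer: -2


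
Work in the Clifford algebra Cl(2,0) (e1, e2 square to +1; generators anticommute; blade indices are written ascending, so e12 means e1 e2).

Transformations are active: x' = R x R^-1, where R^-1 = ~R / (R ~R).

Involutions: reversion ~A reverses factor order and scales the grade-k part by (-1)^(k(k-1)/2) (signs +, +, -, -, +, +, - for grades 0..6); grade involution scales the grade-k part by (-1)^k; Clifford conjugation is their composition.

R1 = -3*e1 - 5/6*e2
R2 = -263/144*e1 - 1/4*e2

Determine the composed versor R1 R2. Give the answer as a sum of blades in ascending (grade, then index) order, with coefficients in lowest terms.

Distribute over the terms of R1 (each basis-blade product reordered to ascending indices, repeated generators contracted through their squares):
(-3*e1) R2 = 263/48 + 3/4*e12
(-5/6*e2) R2 = 5/24 - 1315/864*e12
Summing the partial products and collecting blades:
Answer: 91/16 - 667/864*e12


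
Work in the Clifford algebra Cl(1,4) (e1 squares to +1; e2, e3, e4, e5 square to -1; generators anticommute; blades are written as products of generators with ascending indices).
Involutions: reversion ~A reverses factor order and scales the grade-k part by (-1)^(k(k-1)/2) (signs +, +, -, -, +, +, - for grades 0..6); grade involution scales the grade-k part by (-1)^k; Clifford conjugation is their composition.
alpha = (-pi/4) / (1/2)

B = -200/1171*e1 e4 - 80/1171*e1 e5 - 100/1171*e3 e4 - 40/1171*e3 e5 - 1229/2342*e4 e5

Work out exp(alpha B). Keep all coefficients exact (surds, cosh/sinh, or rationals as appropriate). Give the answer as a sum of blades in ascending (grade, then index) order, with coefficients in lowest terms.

B^2 term by term: the squares give (-200/1171)^2*(e1 e4)^2 + (-80/1171)^2*(e1 e5)^2 + (-100/1171)^2*(e3 e4)^2 + (-40/1171)^2*(e3 e5)^2 + (-1229/2342)^2*(e4 e5)^2 = 40000/1371241*(+1) + 6400/1371241*(+1) + 10000/1371241*(-1) + 1600/1371241*(-1) + 1510441/5484964*(-1) = -1/4 (each basis 2-blade squares to minus the product of its generators' squares); cross terms between blades sharing an index anticommute and cancel; the commuting (index-disjoint) pairs give grade-4 terms 2*c*c'*(blade product), which cancel blade by blade — e1 e3 e4 e5: -16000/1371241 + 16000/1371241 = 0 — confirming B is simple. So B^2 = -1/4.
B^2 = -1/4 — circular case — the even/odd split gives cos and sin: l = 1/2, alpha*l = -pi/4, so exp(alpha B) = cos(-pi/4) + (sin(-pi/4)/(1/2))*B = sqrt(2)/2 + (-sqrt(2))*B.
Answer: sqrt(2)/2 + 200*sqrt(2)/1171*e1 e4 + 80*sqrt(2)/1171*e1 e5 + 100*sqrt(2)/1171*e3 e4 + 40*sqrt(2)/1171*e3 e5 + 1229*sqrt(2)/2342*e4 e5


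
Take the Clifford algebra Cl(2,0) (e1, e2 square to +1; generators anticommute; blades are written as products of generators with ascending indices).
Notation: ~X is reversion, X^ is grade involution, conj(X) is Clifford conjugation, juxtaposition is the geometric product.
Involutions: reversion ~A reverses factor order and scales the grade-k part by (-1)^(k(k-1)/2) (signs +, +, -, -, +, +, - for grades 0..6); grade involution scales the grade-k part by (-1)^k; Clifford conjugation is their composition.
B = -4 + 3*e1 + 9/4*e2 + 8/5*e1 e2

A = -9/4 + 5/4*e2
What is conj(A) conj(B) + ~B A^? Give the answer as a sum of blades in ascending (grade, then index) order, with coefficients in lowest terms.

first term: 189/16 + 19/4*e1 + 161/16*e2 - 3/20*e1 e2
second term: 99/16 - 19/4*e1 - 1/16*e2 - 3/20*e1 e2
Answer: 18 + 10*e2 - 3/10*e1 e2


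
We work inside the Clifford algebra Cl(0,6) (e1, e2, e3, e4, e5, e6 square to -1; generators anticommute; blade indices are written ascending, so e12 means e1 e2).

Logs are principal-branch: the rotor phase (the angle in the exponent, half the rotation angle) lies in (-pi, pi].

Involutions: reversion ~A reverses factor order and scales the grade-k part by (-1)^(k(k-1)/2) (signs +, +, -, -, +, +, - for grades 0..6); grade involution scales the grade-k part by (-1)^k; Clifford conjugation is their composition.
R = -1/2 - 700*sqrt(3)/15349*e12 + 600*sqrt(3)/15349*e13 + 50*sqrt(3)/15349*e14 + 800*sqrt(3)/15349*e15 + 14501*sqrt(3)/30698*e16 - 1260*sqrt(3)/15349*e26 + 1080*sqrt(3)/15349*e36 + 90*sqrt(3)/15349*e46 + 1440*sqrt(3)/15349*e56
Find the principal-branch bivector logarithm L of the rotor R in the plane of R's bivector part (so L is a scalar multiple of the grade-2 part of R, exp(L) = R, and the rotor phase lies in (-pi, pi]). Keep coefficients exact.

The scalar part of R is -1/2, so the principal-branch rotor phase is pinned; divide the bivector part by its sine to get the unit plane — L is the phase times that plane.
Concretely: cos(phase) = -1/2 gives phase = ±2*pi/3, and since phase/sin(phase) is even the sign is immaterial: L = (phase/sin(phase)) * <R>_2 = (4*sqrt(3)*pi/9) * <R>_2.
Answer: -2800*pi/46047*e12 + 800*pi/15349*e13 + 200*pi/46047*e14 + 3200*pi/46047*e15 + 29002*pi/46047*e16 - 1680*pi/15349*e26 + 1440*pi/15349*e36 + 120*pi/15349*e46 + 1920*pi/15349*e56


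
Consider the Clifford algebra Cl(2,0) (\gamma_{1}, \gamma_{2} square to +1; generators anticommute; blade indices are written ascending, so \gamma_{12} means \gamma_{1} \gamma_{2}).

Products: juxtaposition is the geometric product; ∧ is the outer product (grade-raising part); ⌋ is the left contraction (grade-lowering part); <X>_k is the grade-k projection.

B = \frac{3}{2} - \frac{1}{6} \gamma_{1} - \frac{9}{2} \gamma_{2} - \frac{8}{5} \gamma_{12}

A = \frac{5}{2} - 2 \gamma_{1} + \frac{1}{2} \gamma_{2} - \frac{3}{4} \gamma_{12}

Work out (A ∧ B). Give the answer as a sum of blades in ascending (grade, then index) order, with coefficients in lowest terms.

step 1: \frac{15}{4} - \frac{41}{12} \gamma_{1} - \frac{21}{2} \gamma_{2} + \frac{95}{24} \gamma_{12}
Answer: \frac{15}{4} - \frac{41}{12} \gamma_{1} - \frac{21}{2} \gamma_{2} + \frac{95}{24} \gamma_{12}


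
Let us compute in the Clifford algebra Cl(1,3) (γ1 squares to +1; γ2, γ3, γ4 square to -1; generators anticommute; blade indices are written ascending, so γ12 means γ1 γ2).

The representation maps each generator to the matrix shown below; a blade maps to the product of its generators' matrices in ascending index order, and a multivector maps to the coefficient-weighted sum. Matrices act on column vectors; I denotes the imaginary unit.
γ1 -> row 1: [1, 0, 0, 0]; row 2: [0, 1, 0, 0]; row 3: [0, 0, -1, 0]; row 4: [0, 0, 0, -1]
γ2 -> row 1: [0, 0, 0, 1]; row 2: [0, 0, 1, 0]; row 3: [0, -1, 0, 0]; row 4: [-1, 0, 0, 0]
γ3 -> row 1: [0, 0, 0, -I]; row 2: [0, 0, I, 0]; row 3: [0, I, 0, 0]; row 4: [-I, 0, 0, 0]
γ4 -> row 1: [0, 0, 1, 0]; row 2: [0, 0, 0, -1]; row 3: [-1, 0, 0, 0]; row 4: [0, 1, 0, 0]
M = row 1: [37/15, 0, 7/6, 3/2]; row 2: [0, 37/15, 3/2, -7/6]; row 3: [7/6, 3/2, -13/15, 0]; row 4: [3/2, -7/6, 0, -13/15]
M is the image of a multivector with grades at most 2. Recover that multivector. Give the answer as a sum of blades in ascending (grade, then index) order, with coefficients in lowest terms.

Method: the blade images are trace-orthogonal — tr(rho(e_A) rho(e_B)^-1) = 4 if A = B and 0 otherwise — and rho(e_A)^-1 = (e_A)^2 * rho(e_A) with (e_A)^2 = +1 or -1, so the coefficient of e_A in the preimage is (e_A)^2 * tr(M rho(e_A))/4.
Nonzero projections over blades of grade <= 2: 1: (1)^2 = +1, tr(M 1) = 16/5, coefficient 4/5; γ1: (γ1)^2 = +1, tr(M rho(γ1)) = 20/3, coefficient 5/3; γ12: (γ12)^2 = +1, tr(M rho(γ12)) = 6, coefficient 3/2; γ14: (γ14)^2 = +1, tr(M rho(γ14)) = 14/3, coefficient 7/6. Every other blade of grade <= 2 projects to 0.
Answer: 4/5 + 5/3*γ1 + 3/2*γ12 + 7/6*γ14


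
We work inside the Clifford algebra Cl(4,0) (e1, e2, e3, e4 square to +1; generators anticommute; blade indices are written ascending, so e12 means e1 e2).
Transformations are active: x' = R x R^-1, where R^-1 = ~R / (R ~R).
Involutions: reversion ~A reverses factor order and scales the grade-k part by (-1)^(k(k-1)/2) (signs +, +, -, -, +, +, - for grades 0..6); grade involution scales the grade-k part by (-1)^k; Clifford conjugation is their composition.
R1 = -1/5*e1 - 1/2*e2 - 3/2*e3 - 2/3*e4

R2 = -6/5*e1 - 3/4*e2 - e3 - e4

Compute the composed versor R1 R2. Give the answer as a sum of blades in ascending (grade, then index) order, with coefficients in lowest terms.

Distribute over the terms of R1 (each basis-blade product reordered to ascending indices, repeated generators contracted through their squares):
(-1/5*e1) R2 = 6/25 + 3/20*e12 + 1/5*e13 + 1/5*e14
(-1/2*e2) R2 = 3/8 - 3/5*e12 + 1/2*e23 + 1/2*e24
(-3/2*e3) R2 = 3/2 - 9/5*e13 - 9/8*e23 + 3/2*e34
(-2/3*e4) R2 = 2/3 - 4/5*e14 - 1/2*e24 - 2/3*e34
Summing the partial products and collecting blades:
Answer: 1669/600 - 9/20*e12 - 8/5*e13 - 3/5*e14 - 5/8*e23 + 5/6*e34


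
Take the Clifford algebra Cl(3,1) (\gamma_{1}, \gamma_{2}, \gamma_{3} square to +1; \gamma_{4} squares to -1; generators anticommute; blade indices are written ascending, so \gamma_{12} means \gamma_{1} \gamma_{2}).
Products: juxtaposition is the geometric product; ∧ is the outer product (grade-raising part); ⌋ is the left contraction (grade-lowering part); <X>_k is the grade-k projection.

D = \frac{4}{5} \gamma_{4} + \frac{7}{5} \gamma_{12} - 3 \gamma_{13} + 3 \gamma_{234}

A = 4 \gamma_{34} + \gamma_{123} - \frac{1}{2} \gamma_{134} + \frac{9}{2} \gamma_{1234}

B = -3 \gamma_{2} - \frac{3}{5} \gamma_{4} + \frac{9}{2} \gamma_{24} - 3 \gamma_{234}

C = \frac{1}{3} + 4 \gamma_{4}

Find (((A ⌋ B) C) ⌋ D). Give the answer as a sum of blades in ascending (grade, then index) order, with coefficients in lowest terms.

step 1: -12 \gamma_{2}
step 2: -4 \gamma_{2} - 48 \gamma_{24}
step 3: \frac{28}{5} \gamma_{1} + 144 \gamma_{3} - 12 \gamma_{34}
Answer: \frac{28}{5} \gamma_{1} + 144 \gamma_{3} - 12 \gamma_{34}


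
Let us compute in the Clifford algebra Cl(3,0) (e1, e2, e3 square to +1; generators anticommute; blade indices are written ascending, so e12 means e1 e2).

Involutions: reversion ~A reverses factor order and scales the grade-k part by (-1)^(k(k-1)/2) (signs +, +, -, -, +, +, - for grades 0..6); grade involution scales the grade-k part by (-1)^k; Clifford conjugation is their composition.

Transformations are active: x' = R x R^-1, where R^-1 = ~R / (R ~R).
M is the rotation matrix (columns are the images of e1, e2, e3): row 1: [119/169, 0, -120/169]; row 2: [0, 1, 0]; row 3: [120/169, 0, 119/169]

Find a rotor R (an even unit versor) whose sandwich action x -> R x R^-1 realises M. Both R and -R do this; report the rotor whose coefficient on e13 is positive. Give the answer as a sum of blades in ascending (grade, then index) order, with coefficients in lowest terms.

Method: write R = a + b12*e12 + b13*e13 + b23*e23 with a^2 + b12^2 + b13^2 + b23^2 = 1 (so R^-1 = ~R). Expanding the columns R e_j ~R gives tr M = 4a^2 - 1 and, from the antisymmetric part, M21 - M12 = -4a*b12, M13 - M31 = 4a*b13, M32 - M23 = -4a*b23.
Here tr M = 407/169, so a^2 = (1 + tr M)/4 = 144/169 and a = ±12/13. Taking a = 12/13: M21 - M12 = 0, M13 - M31 = -240/169, M32 - M23 = 0, giving b12 = 0, b13 = -5/13, b23 = 0, i.e. R = 12/13 - 5/13*e13.
Its e13 coefficient is negative, so report the other preimage -R.
Answer: -12/13 + 5/13*e13. Key observation: the double cover Spin(3) -> SO(3) sends R and -R to the same matrix (trace 407/169 here), so the stated sign of the e13 coefficient is what selects one sheet.


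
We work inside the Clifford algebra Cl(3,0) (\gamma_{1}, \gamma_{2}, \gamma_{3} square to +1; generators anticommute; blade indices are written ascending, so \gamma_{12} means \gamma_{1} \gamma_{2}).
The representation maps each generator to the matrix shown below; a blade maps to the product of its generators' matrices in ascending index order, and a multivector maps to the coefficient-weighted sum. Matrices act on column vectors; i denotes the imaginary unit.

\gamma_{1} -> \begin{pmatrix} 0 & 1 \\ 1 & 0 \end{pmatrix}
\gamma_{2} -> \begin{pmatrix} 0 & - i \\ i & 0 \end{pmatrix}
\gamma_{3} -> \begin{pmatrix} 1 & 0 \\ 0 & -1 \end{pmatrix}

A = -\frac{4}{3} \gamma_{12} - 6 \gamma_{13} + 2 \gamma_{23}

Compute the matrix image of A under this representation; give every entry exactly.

Bivector images (products of the table entries): rho(\gamma_{12}) = rho(\gamma_{1})rho(\gamma_{2}) = \begin{pmatrix} i & 0 \\ 0 & - i \end{pmatrix}; rho(\gamma_{13}) = rho(\gamma_{1})rho(\gamma_{3}) = \begin{pmatrix} 0 & -1 \\ 1 & 0 \end{pmatrix}; rho(\gamma_{23}) = rho(\gamma_{2})rho(\gamma_{3}) = \begin{pmatrix} 0 & i \\ i & 0 \end{pmatrix}.
M = (-\frac{4}{3})*rho(\gamma_{12}) + (-6)*rho(\gamma_{13}) + (2)*rho(\gamma_{23}), summed entrywise:
Answer: \begin{pmatrix} - \frac{4 i}{3} & 6 + 2 i \\ -6 + 2 i & \frac{4 i}{3} \end{pmatrix}


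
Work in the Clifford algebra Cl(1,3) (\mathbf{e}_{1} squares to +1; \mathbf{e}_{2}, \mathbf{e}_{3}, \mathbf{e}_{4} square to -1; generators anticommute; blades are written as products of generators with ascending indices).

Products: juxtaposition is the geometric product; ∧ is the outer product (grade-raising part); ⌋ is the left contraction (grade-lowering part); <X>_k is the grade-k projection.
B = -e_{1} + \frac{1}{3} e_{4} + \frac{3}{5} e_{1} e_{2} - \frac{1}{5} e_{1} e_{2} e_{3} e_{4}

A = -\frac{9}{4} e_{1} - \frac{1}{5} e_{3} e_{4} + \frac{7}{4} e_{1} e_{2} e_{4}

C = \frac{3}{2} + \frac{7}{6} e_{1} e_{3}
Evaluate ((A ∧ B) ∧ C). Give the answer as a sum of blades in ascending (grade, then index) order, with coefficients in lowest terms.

step 1: -\frac{3}{4} e_{1} e_{4} + \frac{1}{5} e_{1} e_{3} e_{4} - \frac{3}{25} e_{1} e_{2} e_{3} e_{4}
step 2: -\frac{9}{8} e_{1} e_{4} + \frac{3}{10} e_{1} e_{3} e_{4} - \frac{9}{50} e_{1} e_{2} e_{3} e_{4}
Answer: -\frac{9}{8} e_{1} e_{4} + \frac{3}{10} e_{1} e_{3} e_{4} - \frac{9}{50} e_{1} e_{2} e_{3} e_{4}


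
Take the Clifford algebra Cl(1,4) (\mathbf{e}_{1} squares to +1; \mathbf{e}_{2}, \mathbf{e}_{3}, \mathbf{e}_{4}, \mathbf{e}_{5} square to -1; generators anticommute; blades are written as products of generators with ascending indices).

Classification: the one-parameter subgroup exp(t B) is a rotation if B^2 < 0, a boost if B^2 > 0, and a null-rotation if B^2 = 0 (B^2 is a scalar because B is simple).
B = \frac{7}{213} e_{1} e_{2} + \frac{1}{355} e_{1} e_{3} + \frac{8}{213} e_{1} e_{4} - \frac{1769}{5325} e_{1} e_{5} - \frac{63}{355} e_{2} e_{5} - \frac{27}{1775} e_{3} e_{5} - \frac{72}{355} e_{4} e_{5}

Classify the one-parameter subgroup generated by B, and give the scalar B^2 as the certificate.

B^2 term by term: the squares give (\frac{7}{213})^2*(e_{1} e_{2})^2 + (\frac{1}{355})^2*(e_{1} e_{3})^2 + (\frac{8}{213})^2*(e_{1} e_{4})^2 + (-\frac{1769}{5325})^2*(e_{1} e_{5})^2 + (-\frac{63}{355})^2*(e_{2} e_{5})^2 + (-\frac{27}{1775})^2*(e_{3} e_{5})^2 + (-\frac{72}{355})^2*(e_{4} e_{5})^2 = \frac{49}{45369}*(+1) + \frac{1}{126025}*(+1) + \frac{64}{45369}*(+1) + \frac{3129361}{28355625}*(+1) + \frac{3969}{126025}*(-1) + \frac{729}{3150625}*(-1) + \frac{5184}{126025}*(-1) = \frac{1}{25} (each basis 2-blade squares to minus the product of its generators' squares); cross terms between blades sharing an index anticommute and cancel; the commuting (index-disjoint) pairs give grade-4 terms 2*c*c'*(blade product), which cancel blade by blade — e_{1} e_{2} e_{3} e_{5}: -\frac{126}{126025} + \frac{126}{126025} = 0; e_{1} e_{2} e_{4} e_{5}: -\frac{336}{25205} + \frac{336}{25205} = 0; e_{1} e_{3} e_{4} e_{5}: -\frac{144}{126025} + \frac{144}{126025} = 0 — confirming B is simple. So B^2 = \frac{1}{25}.
Answer: boost, certificate B^2 = \frac{1}{25}. Certificate logic: \frac{1}{25} is a conjugation-invariant scalar, so its sign fixes rotation versus boost versus null-rotation outright.


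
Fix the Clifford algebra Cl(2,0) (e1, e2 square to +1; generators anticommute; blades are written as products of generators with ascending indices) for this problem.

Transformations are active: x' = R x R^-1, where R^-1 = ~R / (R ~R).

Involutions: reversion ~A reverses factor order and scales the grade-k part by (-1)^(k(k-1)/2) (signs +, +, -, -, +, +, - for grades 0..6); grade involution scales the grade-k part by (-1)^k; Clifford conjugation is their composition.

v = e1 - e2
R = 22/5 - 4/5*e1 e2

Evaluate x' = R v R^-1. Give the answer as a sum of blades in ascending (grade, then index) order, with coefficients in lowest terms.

~R = 22/5 + 4/5*e1 e2, and R ~R = 20, so R^-1 = ~R / (20).
R v = 26/5*e1 - 18/5*e2
Answer: 161/125*e1 - 73/125*e2


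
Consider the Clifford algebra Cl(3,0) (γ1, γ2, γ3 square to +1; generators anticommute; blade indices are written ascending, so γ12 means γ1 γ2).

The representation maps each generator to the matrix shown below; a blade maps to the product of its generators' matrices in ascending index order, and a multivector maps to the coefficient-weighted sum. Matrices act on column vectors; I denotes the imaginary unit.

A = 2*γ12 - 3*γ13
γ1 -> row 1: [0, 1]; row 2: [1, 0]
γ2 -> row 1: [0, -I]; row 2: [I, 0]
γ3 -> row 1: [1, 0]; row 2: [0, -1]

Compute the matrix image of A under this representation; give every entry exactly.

Bivector images (products of the table entries): rho(γ12) = rho(γ1)rho(γ2) = row 1: [I, 0]; row 2: [0, -I]; rho(γ13) = rho(γ1)rho(γ3) = row 1: [0, -1]; row 2: [1, 0].
M = (2)*rho(γ12) + (-3)*rho(γ13), summed entrywise:
Answer: row 1: [2*I, 3]; row 2: [-3, -2*I]


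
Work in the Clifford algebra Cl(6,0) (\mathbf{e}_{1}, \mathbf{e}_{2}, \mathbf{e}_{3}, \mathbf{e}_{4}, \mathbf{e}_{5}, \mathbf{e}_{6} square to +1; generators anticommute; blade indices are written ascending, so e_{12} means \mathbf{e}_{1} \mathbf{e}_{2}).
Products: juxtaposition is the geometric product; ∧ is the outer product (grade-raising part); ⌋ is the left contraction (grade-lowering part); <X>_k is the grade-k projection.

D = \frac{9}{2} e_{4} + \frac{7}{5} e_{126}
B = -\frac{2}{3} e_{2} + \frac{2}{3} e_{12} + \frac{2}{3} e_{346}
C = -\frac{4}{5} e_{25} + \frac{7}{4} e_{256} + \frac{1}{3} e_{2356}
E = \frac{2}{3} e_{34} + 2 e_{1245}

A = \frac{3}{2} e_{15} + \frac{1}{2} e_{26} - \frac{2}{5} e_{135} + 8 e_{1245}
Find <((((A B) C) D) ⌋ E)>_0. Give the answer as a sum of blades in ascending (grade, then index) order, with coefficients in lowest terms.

step 1: \frac{1}{3} e_{6} - \frac{1}{3} e_{16} + e_{25} - \frac{16}{3} e_{45} + e_{125} - \frac{16}{3} e_{145} + \frac{1}{3} e_{234} - \frac{4}{15} e_{235} + \frac{4}{15} e_{1235} - \frac{4}{15} e_{1456} - \frac{16}{3} e_{12356} + e_{13456}
step 2: \frac{4}{5} - \frac{44}{45} e_{1} + \frac{16}{75} e_{3} - \frac{299}{180} e_{6} - \frac{716}{75} e_{13} - \frac{331}{180} e_{16} + \frac{64}{15} e_{24} + \frac{7}{12} e_{25} - \frac{2}{15} e_{36} + \frac{62}{15} e_{124} - \frac{7}{12} e_{125} + \frac{76}{15} e_{136} - \frac{1}{9} e_{235} - \frac{28}{3} e_{246} - \frac{4}{15} e_{256} - \frac{4}{15} e_{345} - \frac{1}{9} e_{456} - \frac{299}{180} e_{1234} + \frac{1}{9} e_{1235} - \frac{228}{25} e_{1246} + \frac{4}{15} e_{1256} - \frac{16}{9} e_{2346} + \frac{7}{12} e_{3456} - \frac{44}{45} e_{12346}
step 3: \frac{14963}{900} e_{2} + \frac{2046}{125} e_{4} - \frac{28}{75} e_{5} + \frac{14647}{900} e_{12} + \frac{26}{3} e_{14} + \frac{28}{75} e_{15} + \frac{532}{75} e_{23} + \frac{9142}{225} e_{26} + \frac{524}{225} e_{34} + \frac{6}{5} e_{35} + \frac{1013}{600} e_{46} + \frac{19}{60} e_{56} - \frac{4597}{600} e_{123} + \frac{1054}{25} e_{126} - \frac{9106}{225} e_{134} + \frac{1381}{600} e_{146} - \frac{49}{60} e_{156} - \frac{2012}{375} e_{236} - \frac{21}{8} e_{245} + \frac{2633}{900} e_{346} + \frac{889}{360} e_{356} + \frac{1762}{375} e_{1236} + \frac{889}{360} e_{1245} - \frac{114}{5} e_{1346} + \frac{7}{45} e_{1356} + \frac{1}{2} e_{2345} - \frac{6}{5} e_{2456} + \frac{19}{60} e_{12345} + \frac{6}{5} e_{12456} - \frac{28}{75} e_{123456}
step 4: \frac{9143}{2700} - \frac{21}{4} e_{1} - \frac{1364}{125} e_{3} - \frac{56}{75} e_{24} + \frac{52}{3} e_{25} - \frac{14647}{450} e_{45} + \frac{56}{75} e_{124} + \frac{4092}{125} e_{125} - \frac{14963}{450} e_{145}
step 5: \frac{9143}{2700}
Answer: \frac{9143}{2700}


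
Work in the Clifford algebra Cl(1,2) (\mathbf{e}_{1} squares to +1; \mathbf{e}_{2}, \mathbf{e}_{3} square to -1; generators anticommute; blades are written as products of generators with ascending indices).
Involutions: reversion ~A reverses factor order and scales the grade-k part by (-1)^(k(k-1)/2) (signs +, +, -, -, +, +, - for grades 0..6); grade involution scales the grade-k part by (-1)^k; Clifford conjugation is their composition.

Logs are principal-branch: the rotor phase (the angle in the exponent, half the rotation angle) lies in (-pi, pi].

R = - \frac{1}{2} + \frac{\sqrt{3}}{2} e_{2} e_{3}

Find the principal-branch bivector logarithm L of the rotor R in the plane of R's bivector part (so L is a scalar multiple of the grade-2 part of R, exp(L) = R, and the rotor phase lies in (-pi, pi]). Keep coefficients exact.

The scalar part of R is - \frac{1}{2}, so the principal-branch rotor phase is pinned; divide the bivector part by its sine to get the unit plane — L is the phase times that plane.
Concretely: cos(phase) = - \frac{1}{2} gives phase = ±\frac{2 \pi}{3}, and since phase/sin(phase) is even the sign is immaterial: L = (phase/sin(phase)) * <R>_2 = (\frac{4 \sqrt{3} \pi}{9}) * <R>_2.
Answer: \frac{2 \pi}{3} e_{2} e_{3}
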